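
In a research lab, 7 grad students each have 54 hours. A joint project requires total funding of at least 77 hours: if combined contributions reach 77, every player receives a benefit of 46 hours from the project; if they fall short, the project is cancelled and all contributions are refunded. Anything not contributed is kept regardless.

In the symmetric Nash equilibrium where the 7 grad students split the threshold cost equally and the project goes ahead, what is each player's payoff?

89 hours

Equal share of the threshold: 77/7 = 11.
At this profile no one gains by cutting their contribution: any cut drops the total below 77, the project is cancelled, contributions are refunded, and the deviator ends with 54, which is less than 54 − 11 + 46 = 89. Contributing more than 11 just wastes the excess. So contributing exactly 11 is a best response.
Each player's payoff: 54 − 11 + 46 = 89.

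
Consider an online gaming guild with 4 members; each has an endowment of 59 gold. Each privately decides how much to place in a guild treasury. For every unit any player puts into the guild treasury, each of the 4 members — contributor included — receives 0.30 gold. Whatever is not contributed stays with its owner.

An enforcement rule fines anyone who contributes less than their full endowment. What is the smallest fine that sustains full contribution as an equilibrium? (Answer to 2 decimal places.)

Given the others contribute fully, the best deviation is to contribute 0 (any partial contribution still incurs the fine and gives up units whose private return 0.30 is below 1).
Deviating from 59 to 0 saves 59 gold but forfeits the deviator's share of the drop in the guild treasury: 0.30 × 59 = 17.70.
So the deviation gain is 59 − 17.70 = 41.30, and the fine must be at least 41.30 gold to wipe it out.

41.30 gold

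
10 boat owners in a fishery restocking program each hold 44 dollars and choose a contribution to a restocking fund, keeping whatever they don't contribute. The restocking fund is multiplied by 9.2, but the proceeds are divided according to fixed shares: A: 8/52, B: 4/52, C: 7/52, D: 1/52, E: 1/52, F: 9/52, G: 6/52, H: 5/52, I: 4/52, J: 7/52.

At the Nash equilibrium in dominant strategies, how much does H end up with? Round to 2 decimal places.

Player j's private return per contributed unit is 9.2 × (j's share). Contributing is weakly dominant for j when that share is at least 1/9.2 = 0.1087, and contributing 0 is dominant otherwise.
A, C, F, G and J are above the threshold, contributing 44 each; the remaining 5 contribute 0. Total contributed: 220.
H keeps 44 and receives 9.2 × 220 × 5/52 = 194.62 from the restocking fund, for a payoff of 238.62.

238.62 dollars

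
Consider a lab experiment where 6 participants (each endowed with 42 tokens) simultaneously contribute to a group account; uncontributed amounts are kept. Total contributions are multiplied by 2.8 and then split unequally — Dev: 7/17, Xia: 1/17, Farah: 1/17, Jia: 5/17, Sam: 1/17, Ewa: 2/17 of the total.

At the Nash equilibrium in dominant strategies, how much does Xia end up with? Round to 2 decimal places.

A player with share s gets back 2.8·s per unit contributed, so full contribution is dominant for anyone with s > 1/2.8 = 0.3571 and zero contribution is dominant for anyone below.
The only share above 0.3571 is Dev's 7/17, contributing 42; the remaining 5 contribute 0. Total contributed: 42.
Xia keeps 42 and receives 2.8 × 42 × 1/17 = 6.92 from the group account, for a payoff of 48.92.

48.92 tokens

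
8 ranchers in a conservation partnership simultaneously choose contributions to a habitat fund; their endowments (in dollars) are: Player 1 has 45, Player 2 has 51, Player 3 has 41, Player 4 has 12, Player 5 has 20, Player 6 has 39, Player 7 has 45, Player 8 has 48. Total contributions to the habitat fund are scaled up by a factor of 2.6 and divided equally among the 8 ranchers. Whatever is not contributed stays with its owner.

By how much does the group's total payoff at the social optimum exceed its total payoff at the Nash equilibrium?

The private return per contributed unit is 2.6/8 = 0.3250 < 1 for every player regardless of endowment, so the Nash equilibrium is zero contribution and the group total is Σ E_j = 45 + 51 + 41 + 12 + 20 + 39 + 45 + 48 = 301.
Each contributed unit returns 2.600 to the group, so the social optimum is full contribution by everyone: group total = 2.600 × 301 = 782.60.
Efficiency loss = (2.600 − 1) × 301 = 481.60.

481.60 dollars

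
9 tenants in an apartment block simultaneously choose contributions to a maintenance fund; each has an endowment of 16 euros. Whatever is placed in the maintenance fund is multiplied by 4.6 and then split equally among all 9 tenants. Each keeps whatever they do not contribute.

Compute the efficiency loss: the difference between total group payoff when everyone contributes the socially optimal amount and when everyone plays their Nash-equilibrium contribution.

518.40 euros

Each contributed unit returns 4.6/9 = 0.5111 to its contributor — below 1 — so contributing 0 is dominant for every player. At the Nash equilibrium everyone keeps their 16, and the group total is 9 × 16 = 144.
Each contributed unit returns 4.600 to the group as a whole (0.5111 to each of 9 players), which exceeds 1, so the social optimum is full contribution: group total = 4.600 × 144 = 662.40.
Efficiency loss = 662.40 − 144 = 518.40.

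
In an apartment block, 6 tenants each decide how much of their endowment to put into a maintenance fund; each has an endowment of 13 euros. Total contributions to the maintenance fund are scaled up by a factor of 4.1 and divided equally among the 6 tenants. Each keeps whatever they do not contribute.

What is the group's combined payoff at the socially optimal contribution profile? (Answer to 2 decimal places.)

319.80 euros

Each contributed unit returns 4.100 to the group as a whole (0.6833 to each of 6 players), which exceeds 1, so the social optimum is full contribution: group total = 4.100 × 78 = 319.80.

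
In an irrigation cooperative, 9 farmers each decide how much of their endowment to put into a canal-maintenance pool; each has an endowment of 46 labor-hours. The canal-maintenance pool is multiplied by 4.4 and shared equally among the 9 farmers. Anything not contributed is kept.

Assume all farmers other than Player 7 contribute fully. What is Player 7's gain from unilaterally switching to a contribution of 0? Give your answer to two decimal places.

Switching from a contribution of 46 to 0 lets Player 7 keep an extra 46 labor-hours, but lowers the canal-maintenance pool by 46, which costs Player 7 their own share of that drop: 4.4/9 × 46 = 22.49.
Net gain = 46 − 22.49 = 23.51. The private return per contributed unit (0.4889) is below 1, so free-riding is indeed the best response regardless of what the others do.

23.51 labor-hours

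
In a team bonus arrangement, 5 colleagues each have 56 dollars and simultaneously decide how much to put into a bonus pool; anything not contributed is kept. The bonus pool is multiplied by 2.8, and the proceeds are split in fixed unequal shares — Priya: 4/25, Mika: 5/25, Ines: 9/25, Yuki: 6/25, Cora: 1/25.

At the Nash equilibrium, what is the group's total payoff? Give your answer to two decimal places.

380.80 dollars

Player j's private return per contributed unit is 2.8 × (j's share). Contributing is weakly dominant for j when that share is at least 1/2.8 = 0.3571, and contributing 0 is dominant otherwise.
Ines alone (share 9/25) is above the threshold, contributing 56; the remaining 4 contribute 0. Total contributed: 56.
The bonus pool pays out 2.8 × 56 = 156.80 in total (split across the unequal shares, but the aggregate is all that matters for the group sum).
The 4 free-riders keep 56 each, adding 224. Group total = 224 + 156.80 = 380.80.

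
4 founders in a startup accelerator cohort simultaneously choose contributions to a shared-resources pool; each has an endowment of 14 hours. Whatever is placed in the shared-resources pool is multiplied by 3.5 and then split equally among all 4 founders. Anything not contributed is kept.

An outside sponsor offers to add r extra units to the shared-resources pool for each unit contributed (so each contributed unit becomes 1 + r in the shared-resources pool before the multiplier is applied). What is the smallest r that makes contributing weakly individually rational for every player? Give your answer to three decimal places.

With matching at rate r, one contributed unit becomes (1 + r) in the shared-resources pool and returns 3.5 × (1 + r) / 4 to the contributor.
Setting this equal to 1: 1 + r = 4/3.5 = 1.1429.
So the minimum matching rate is r = 1.1429 − 1 = 0.143.

0.143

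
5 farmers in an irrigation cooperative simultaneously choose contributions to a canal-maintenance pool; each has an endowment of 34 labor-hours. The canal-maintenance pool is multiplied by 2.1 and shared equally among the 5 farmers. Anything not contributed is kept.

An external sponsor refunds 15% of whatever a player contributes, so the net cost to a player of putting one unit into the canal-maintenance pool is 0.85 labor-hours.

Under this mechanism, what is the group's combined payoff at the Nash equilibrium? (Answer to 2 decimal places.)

170.00 labor-hours

Even with the mechanism, each unit contributed returns only (2.1/5) / 0.85 = 0.4941 per unit of net cost, so contributing nothing is still dominant.
At the Nash equilibrium no one contributes; group total payoff = 5 × 34 = 170.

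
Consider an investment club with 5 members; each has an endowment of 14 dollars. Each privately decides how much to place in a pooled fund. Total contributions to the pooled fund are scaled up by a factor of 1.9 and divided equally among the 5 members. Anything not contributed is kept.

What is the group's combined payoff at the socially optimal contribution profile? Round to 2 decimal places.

Each contributed unit returns 1.900 to the group as a whole (0.3800 to each of 5 players), which exceeds 1, so the social optimum is full contribution: group total = 1.900 × 70 = 133.00.

133.00 dollars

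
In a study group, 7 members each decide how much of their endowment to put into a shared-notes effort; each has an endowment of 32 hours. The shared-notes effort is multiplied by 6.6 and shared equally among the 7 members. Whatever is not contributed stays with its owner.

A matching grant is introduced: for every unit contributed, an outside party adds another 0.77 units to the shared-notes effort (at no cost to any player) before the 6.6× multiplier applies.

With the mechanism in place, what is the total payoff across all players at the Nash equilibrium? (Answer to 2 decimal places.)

2616.77 hours

Under the mechanism each unit contributed yields 6.6 × 1.77 / 7 = 1.6689 back to its contributor per unit of net cost, which exceeds 1, making full contribution the dominant choice for everyone.
So the Nash equilibrium is full contribution by all 7; the group earns 6.6 × 1.77 × 224 = 2616.77.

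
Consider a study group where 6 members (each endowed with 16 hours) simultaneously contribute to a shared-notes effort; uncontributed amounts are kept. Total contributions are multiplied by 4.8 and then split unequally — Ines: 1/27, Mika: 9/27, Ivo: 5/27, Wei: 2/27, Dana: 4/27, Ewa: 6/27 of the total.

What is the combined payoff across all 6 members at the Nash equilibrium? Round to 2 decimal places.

217.60 hours

A player with share s gets back 4.8·s per unit contributed, so full contribution is dominant for anyone with s > 1/4.8 = 0.2083 and zero contribution is dominant for anyone below.
Mika and Ewa are above the threshold, contributing 16 each; the remaining 4 contribute 0. Total contributed: 32.
The shared-notes effort pays out 4.8 × 32 = 153.60 in total (split across the unequal shares, but the aggregate is all that matters for the group sum).
The 4 free-riders keep 16 each, adding 64. Group total = 64 + 153.60 = 217.60.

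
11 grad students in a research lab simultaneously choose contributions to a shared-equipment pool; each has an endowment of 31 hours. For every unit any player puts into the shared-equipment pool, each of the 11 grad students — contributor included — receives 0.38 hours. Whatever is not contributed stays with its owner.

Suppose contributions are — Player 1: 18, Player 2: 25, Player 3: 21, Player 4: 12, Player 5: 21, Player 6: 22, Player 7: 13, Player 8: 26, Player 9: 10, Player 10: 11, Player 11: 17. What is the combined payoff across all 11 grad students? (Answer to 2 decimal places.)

964.28 hours

Total contributed: 18 + 25 + 21 + 12 + 21 + 22 + 13 + 26 + 10 + 11 + 17 = 196; total kept: 11 × 31 − 196 = 145.
The shared-equipment pool pays out 0.38 × 11 × 196 = 819.28 in aggregate.
Group total = 145 + 819.28 = 964.28.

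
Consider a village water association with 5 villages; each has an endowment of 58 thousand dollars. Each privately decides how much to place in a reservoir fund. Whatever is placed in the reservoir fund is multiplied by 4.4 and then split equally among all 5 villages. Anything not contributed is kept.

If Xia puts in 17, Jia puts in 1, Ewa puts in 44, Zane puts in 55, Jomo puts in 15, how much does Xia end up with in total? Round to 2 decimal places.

Total contributed: 17 + 1 + 44 + 55 + 15 = 132.
Each receives 4.4 × 132 / 5 = 116.16 from the reservoir fund.
Xia keeps 58 − 17 = 41, so Xia's payoff is 41 + 116.16 = 157.16.

157.16 thousand dollars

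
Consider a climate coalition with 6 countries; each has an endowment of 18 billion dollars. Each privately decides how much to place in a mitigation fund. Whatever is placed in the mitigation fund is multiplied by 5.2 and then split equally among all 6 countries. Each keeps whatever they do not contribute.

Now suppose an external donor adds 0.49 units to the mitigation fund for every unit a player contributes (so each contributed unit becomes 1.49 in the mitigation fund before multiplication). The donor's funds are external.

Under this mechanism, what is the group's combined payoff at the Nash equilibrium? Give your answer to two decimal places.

836.78 billion dollars

Under the mechanism each unit contributed yields 5.2 × 1.49 / 6 = 1.2913 back to its contributor per unit of net cost, which exceeds 1, making full contribution the dominant choice for everyone.
At the Nash equilibrium everyone contributes 18. Group total payoff = 5.2 × 1.49 × 108 = 836.78.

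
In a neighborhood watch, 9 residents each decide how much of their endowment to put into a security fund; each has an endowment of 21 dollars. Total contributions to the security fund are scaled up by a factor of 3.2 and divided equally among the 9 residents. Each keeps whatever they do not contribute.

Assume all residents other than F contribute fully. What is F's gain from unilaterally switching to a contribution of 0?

Switching from a contribution of 21 to 0 lets F keep an extra 21 dollars, but lowers the security fund by 21, which costs F their own share of that drop: 3.2/9 × 21 = 7.47.
Net gain = 21 − 7.47 = 13.53. The private return per contributed unit (0.3556) is below 1, so free-riding is indeed the best response regardless of what the others do.

13.53 dollars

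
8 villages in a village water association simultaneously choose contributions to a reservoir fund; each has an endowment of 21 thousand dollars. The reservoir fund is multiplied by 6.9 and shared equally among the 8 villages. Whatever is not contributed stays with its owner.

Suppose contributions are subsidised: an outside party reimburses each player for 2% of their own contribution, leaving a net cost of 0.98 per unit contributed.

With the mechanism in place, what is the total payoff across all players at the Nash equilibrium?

With the mechanism, a contributed unit returns (6.9/8) / 0.98 = 0.8801 per unit of net cost — still below 1 — so contributing 0 remains dominant for every player.
Everyone keeps their endowment and the group total is 8 × 21 = 168.

168.00 thousand dollars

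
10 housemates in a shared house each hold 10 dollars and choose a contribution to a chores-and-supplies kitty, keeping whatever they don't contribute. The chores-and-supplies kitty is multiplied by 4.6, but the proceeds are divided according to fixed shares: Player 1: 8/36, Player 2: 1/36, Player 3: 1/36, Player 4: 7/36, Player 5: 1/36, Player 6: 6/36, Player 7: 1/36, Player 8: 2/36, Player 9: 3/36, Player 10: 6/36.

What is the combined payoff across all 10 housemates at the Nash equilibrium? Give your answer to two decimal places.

A player with share s gets back 4.6·s per unit contributed, so full contribution is dominant for anyone with s > 1/4.6 = 0.2174 and zero contribution is dominant for anyone below.
Only Player 1 (8/36) clears that bar, contributing 10; the remaining 9 contribute 0. Total contributed: 10.
The chores-and-supplies kitty pays out 4.6 × 10 = 46.00 in total (split across the unequal shares, but the aggregate is all that matters for the group sum).
The 9 free-riders keep 10 each, adding 90. Group total = 90 + 46.00 = 136.00.

136.00 dollars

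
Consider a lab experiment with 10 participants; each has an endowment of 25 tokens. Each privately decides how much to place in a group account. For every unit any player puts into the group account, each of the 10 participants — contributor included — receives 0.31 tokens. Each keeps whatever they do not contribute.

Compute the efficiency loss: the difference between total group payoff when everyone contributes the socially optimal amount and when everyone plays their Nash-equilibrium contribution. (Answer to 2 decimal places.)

525.00 tokens

The private return per contributed unit is 0.31 < 1, so contributing 0 is dominant for every player. At the Nash equilibrium everyone keeps their 25, and the group total is 10 × 25 = 250.
Each contributed unit returns 3.100 to the group as a whole (0.31 to each of 10 players), which exceeds 1, so the social optimum is full contribution: group total = 3.100 × 250 = 775.00.
Efficiency loss = 775.00 − 250 = 525.00.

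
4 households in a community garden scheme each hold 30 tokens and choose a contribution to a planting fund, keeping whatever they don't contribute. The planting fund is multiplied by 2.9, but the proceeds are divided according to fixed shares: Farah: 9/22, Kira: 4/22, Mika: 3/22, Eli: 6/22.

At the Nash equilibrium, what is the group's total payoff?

For player j, contributing a unit is worthwhile iff 2.9 × (j's share) ≥ 1, i.e. iff j's share is at least 0.3448.
Farah alone (share 9/22) is above the threshold, contributing 30; the remaining 3 contribute 0. Total contributed: 30.
The planting fund pays out 2.9 × 30 = 87.00 in total (split across the unequal shares, but the aggregate is all that matters for the group sum).
The 3 free-riders keep 30 each, adding 90. Group total = 90 + 87.00 = 177.00.

177.00 tokens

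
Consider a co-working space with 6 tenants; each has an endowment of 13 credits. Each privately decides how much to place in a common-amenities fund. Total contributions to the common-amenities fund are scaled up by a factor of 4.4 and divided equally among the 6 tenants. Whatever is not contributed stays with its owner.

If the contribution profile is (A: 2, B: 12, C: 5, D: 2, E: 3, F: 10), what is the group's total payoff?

193.60 credits

Total contributed: 2 + 12 + 5 + 2 + 3 + 10 = 34; total kept: 6 × 13 − 34 = 44.
The common-amenities fund pays out 4.4 × 34 = 149.60 in aggregate.
Group total = 44 + 149.60 = 193.60.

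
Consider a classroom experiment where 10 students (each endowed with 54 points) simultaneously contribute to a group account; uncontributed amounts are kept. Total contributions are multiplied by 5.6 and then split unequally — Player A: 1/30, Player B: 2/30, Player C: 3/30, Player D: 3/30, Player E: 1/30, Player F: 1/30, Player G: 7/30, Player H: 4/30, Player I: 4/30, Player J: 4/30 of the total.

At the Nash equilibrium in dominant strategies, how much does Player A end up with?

64.08 points

For player j, contributing a unit is worthwhile iff 5.6 × (j's share) ≥ 1, i.e. iff j's share is at least 0.1786.
The only share above 0.1786 is Player G's 7/30, contributing 54; the remaining 9 contribute 0. Total contributed: 54.
Player A keeps 54 and receives 5.6 × 54 × 1/30 = 10.08 from the group account, for a payoff of 64.08.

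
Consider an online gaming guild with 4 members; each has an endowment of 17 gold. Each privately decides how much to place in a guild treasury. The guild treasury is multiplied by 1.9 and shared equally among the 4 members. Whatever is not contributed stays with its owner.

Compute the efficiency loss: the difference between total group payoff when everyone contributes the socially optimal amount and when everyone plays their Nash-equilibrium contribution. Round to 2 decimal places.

61.20 gold

Each contributed unit returns 1.9/4 = 0.4750 to its contributor — below 1 — so contributing 0 is dominant for every player. At the Nash equilibrium everyone keeps their 17, and the group total is 4 × 17 = 68.
Each contributed unit returns 1.900 to the group as a whole (0.4750 to each of 4 players), which exceeds 1, so the social optimum is full contribution: group total = 1.900 × 68 = 129.20.
Efficiency loss = 129.20 − 68 = 61.20.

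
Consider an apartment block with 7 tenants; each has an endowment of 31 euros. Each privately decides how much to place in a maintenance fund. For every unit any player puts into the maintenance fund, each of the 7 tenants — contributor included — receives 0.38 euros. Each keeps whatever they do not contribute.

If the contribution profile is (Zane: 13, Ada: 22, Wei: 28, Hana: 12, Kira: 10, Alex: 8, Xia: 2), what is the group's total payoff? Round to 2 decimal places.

374.70 euros

Total contributed: 13 + 22 + 28 + 12 + 10 + 8 + 2 = 95; total kept: 7 × 31 − 95 = 122.
The maintenance fund pays out 0.38 × 7 × 95 = 252.70 in aggregate.
Group total = 122 + 252.70 = 374.70.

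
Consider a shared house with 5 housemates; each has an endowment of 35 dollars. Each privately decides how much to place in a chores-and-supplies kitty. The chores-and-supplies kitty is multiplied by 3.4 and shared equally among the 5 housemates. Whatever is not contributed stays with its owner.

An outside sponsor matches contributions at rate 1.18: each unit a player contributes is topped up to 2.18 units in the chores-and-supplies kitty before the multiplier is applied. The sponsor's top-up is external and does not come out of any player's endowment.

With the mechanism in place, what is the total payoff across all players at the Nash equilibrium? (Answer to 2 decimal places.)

With the mechanism, a contributed unit returns 3.4 × 2.18 / 5 = 1.4824 per unit of net cost to the contributor — now above 1 — so contributing fully is weakly dominant for every player.
At the Nash equilibrium everyone contributes 35. Group total payoff = 3.4 × 2.18 × 175 = 1297.10.

1297.10 dollars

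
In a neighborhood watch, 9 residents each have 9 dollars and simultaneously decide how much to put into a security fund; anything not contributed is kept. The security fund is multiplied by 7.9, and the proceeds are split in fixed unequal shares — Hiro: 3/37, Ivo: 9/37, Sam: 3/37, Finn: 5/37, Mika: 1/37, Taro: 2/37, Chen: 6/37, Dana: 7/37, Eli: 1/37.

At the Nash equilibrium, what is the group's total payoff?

329.40 dollars

For player j, contributing a unit is worthwhile iff 7.9 × (j's share) ≥ 1, i.e. iff j's share is at least 0.1266.
The shares above 0.1266 belong to Ivo, Finn, Chen and Dana, contributing 9 each; the remaining 5 contribute 0. Total contributed: 36.
The security fund pays out 7.9 × 36 = 284.40 in total (split across the unequal shares, but the aggregate is all that matters for the group sum).
The 5 free-riders keep 9 each, adding 45. Group total = 45 + 284.40 = 329.40.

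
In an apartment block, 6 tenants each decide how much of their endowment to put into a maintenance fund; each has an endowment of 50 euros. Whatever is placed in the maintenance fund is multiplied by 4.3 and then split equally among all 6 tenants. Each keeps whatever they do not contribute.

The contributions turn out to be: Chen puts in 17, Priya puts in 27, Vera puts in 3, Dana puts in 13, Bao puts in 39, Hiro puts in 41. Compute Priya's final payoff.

123.33 euros

Total contributed: 17 + 27 + 3 + 13 + 39 + 41 = 140.
Each receives 4.3 × 140 / 6 = 100.33 from the maintenance fund.
Priya keeps 50 − 27 = 23, so Priya's payoff is 23 + 100.33 = 123.33.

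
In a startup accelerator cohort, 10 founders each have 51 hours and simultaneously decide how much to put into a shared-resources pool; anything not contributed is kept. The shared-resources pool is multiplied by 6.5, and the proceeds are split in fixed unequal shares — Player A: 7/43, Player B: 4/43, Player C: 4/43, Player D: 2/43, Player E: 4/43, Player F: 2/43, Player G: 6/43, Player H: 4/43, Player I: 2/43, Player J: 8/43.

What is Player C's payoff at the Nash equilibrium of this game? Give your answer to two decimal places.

Player j's private return per contributed unit is 6.5 × (j's share). Contributing is weakly dominant for j when that share is at least 1/6.5 = 0.1538, and contributing 0 is dominant otherwise.
The shares above 0.1538 belong to Player A and Player J, contributing 51 each; the remaining 8 contribute 0. Total contributed: 102.
Player C keeps 51 and receives 6.5 × 102 × 4/43 = 61.67 from the shared-resources pool, for a payoff of 112.67.

112.67 hours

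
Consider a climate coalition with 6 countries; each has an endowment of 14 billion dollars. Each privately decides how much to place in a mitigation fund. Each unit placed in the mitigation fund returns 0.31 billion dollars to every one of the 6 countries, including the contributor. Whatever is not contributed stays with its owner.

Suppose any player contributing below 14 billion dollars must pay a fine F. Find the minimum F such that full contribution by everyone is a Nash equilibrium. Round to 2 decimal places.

Given the others contribute fully, the best deviation is to contribute 0 (any partial contribution still incurs the fine and gives up units whose private return 0.31 is below 1).
Deviating from 14 to 0 saves 14 billion dollars but forfeits the deviator's share of the drop in the mitigation fund: 0.31 × 14 = 4.34.
So the deviation gain is 14 − 4.34 = 9.66, and the fine must be at least 9.66 billion dollars to wipe it out.

9.66 billion dollars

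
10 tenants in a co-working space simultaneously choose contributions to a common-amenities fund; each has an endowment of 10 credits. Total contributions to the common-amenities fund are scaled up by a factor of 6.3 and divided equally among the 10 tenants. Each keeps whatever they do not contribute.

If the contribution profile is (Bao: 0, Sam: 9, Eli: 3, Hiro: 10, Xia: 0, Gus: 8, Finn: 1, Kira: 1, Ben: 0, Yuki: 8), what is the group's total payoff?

312.00 credits

Total contributed: 0 + 9 + 3 + 10 + 0 + 8 + 1 + 1 + 0 + 8 = 40; total kept: 10 × 10 − 40 = 60.
The common-amenities fund pays out 6.3 × 40 = 252.00 in aggregate.
Group total = 60 + 252.00 = 312.00.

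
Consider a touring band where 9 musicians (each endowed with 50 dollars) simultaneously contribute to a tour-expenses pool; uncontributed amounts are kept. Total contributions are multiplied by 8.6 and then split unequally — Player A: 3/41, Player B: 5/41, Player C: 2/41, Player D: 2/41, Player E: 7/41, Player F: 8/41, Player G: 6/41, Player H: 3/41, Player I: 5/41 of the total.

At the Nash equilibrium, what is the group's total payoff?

Each unit j contributes comes back to j as 8.6 × (j's share), so j prefers to contribute only if that share exceeds 1/8.6 = 0.1163; otherwise keeping the unit dominates.
The shares above 0.1163 belong to Player B, Player E, Player F, Player G and Player I, contributing 50 each; the remaining 4 contribute 0. Total contributed: 250.
The tour-expenses pool pays out 8.6 × 250 = 2150.00 in total (split across the unequal shares, but the aggregate is all that matters for the group sum).
The 4 free-riders keep 50 each, adding 200. Group total = 200 + 2150.00 = 2350.00.

2350.00 dollars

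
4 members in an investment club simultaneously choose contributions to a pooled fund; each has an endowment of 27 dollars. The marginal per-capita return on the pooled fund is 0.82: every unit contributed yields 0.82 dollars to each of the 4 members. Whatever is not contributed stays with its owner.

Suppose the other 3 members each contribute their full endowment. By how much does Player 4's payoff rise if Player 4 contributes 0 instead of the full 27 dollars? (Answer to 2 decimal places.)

Switching from a contribution of 27 to 0 lets Player 4 keep an extra 27 dollars, but lowers the pooled fund by 27, which costs Player 4 their own share of that drop: 0.82 × 27 = 22.14.
Net gain = 27 − 22.14 = 4.86. The private return per contributed unit (0.82) is below 1, so free-riding is indeed the best response regardless of what the others do.

4.86 dollars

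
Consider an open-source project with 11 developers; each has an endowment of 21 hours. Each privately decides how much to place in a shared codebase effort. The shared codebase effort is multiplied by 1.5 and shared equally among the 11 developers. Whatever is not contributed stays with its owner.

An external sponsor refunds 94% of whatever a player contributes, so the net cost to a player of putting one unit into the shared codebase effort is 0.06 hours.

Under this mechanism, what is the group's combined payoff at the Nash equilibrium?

With the mechanism, a contributed unit returns (1.5/11) / 0.06 = 2.2727 per unit of net cost to the contributor — now above 1 — so contributing fully is weakly dominant for every player.
So the Nash equilibrium is full contribution by all 11; the group earns 11 × (21 × 0.94 + 1.5 × 21) = 563.64.

563.64 hours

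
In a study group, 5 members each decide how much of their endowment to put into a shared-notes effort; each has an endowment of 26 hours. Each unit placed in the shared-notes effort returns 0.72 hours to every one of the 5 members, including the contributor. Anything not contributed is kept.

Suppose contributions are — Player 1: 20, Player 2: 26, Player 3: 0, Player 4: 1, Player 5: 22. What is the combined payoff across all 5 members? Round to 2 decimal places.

Total contributed: 20 + 26 + 0 + 1 + 22 = 69; total kept: 5 × 26 − 69 = 61.
The shared-notes effort pays out 0.72 × 5 × 69 = 248.40 in aggregate.
Group total = 61 + 248.40 = 309.40.

309.40 hours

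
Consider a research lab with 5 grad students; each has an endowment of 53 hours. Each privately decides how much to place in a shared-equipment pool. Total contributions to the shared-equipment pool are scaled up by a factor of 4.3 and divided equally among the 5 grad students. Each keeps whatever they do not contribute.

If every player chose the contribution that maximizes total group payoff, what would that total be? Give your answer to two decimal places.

1139.50 hours

Each contributed unit returns 4.300 to the group as a whole (0.8600 to each of 5 players), which exceeds 1, so the social optimum is full contribution: group total = 4.300 × 265 = 1139.50.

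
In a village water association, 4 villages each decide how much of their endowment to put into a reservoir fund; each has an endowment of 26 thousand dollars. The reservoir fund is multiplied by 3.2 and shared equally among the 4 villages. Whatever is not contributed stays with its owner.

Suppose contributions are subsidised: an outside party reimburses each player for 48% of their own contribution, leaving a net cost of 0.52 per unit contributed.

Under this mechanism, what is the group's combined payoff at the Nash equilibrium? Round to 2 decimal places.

382.72 thousand dollars

With the mechanism, a contributed unit returns (3.2/4) / 0.52 = 1.5385 per unit of net cost to the contributor — now above 1 — so contributing fully is weakly dominant for every player.
So the Nash equilibrium is full contribution by all 4; the group earns 4 × (26 × 0.48 + 3.2 × 26) = 382.72.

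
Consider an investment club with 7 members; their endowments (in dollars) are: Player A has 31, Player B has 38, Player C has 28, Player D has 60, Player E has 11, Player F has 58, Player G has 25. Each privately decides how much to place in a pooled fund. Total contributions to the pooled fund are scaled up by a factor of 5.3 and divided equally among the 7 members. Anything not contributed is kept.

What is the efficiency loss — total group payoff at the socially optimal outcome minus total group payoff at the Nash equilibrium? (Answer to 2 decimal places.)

1079.30 dollars

The private return per contributed unit is 5.3/7 = 0.7571 < 1 for every player regardless of endowment, so the Nash equilibrium is zero contribution and the group total is Σ E_j = 31 + 38 + 28 + 60 + 11 + 58 + 25 = 251.
Each contributed unit returns 5.300 to the group, so the social optimum is full contribution by everyone: group total = 5.300 × 251 = 1330.30.
Efficiency loss = (5.300 − 1) × 251 = 1079.30.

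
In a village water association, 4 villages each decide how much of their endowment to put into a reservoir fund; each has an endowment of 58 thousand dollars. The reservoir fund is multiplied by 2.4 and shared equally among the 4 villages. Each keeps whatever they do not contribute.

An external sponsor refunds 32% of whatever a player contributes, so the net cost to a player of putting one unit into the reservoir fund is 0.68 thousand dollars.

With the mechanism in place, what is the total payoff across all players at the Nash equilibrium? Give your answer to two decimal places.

With the mechanism, a contributed unit returns (2.4/4) / 0.68 = 0.8824 per unit of net cost — still below 1 — so contributing 0 remains dominant for every player.
At the Nash equilibrium no one contributes; group total payoff = 4 × 58 = 232.

232.00 thousand dollars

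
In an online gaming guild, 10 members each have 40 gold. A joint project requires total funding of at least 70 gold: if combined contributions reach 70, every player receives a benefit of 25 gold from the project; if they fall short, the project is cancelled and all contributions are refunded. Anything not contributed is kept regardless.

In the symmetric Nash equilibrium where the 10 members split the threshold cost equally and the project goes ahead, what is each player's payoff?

Equal share of the threshold: 70/10 = 7.
At this profile no one gains by cutting their contribution: any cut drops the total below 70, the project is cancelled, contributions are refunded, and the deviator ends with 40, which is less than 40 − 7 + 25 = 58. Contributing more than 7 just wastes the excess. So contributing exactly 7 is a best response.
Each player's payoff: 40 − 7 + 25 = 58.

58 gold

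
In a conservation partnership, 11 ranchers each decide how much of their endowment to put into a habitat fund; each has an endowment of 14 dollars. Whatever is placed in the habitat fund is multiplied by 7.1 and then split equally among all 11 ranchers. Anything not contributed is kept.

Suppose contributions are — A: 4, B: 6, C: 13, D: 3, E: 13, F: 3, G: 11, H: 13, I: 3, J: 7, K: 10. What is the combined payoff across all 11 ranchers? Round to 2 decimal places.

Total contributed: 4 + 6 + 13 + 3 + 13 + 3 + 11 + 13 + 3 + 7 + 10 = 86; total kept: 11 × 14 − 86 = 68.
The habitat fund pays out 7.1 × 86 = 610.60 in aggregate.
Group total = 68 + 610.60 = 678.60.

678.60 dollars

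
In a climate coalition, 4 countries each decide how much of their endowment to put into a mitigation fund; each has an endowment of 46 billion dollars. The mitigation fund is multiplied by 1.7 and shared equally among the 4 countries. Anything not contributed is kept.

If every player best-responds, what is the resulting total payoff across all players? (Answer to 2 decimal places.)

184.00 billion dollars

Each contributed unit returns 1.7/4 = 0.4250 to its contributor — below 1 — so contributing 0 is dominant for every player. At the Nash equilibrium everyone keeps their 46, and the group total is 4 × 46 = 184.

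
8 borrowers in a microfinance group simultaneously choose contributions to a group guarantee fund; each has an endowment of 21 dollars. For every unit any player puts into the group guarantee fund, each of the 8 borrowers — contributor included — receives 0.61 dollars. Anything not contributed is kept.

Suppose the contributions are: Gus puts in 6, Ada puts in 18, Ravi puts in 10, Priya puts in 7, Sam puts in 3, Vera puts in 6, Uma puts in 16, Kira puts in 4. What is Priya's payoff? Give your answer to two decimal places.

Total contributed: 6 + 18 + 10 + 7 + 3 + 6 + 16 + 4 = 70.
Each receives 0.61 × 70 = 42.70 from the group guarantee fund.
Priya keeps 21 − 7 = 14, so Priya's payoff is 14 + 42.70 = 56.70.

56.70 dollars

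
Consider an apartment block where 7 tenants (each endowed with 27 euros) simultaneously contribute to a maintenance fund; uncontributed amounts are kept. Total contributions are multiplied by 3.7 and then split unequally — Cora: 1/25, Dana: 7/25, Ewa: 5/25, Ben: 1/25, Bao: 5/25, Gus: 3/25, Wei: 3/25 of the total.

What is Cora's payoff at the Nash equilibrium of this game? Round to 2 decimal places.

Player j's private return per contributed unit is 3.7 × (j's share). Contributing is weakly dominant for j when that share is at least 1/3.7 = 0.2703, and contributing 0 is dominant otherwise.
The only share above 0.2703 is Dana's 7/25, contributing 27; the remaining 6 contribute 0. Total contributed: 27.
Cora keeps 27 and receives 3.7 × 27 × 1/25 = 4.00 from the maintenance fund, for a payoff of 31.00.

31.00 euros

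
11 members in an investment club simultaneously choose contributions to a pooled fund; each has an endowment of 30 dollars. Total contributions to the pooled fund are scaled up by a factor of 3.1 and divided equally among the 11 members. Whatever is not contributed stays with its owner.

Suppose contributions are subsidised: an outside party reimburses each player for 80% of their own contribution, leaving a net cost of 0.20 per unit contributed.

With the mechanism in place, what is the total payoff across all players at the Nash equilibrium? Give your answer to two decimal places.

1287.00 dollars

The effective private return per unit is now (3.1/11) / 0.20 = 1.4091 > 1, so every player's dominant strategy flips to full contribution.
At the Nash equilibrium everyone contributes 30. Group total payoff = 11 × (30 × 0.80 + 3.1 × 30) = 1287.00.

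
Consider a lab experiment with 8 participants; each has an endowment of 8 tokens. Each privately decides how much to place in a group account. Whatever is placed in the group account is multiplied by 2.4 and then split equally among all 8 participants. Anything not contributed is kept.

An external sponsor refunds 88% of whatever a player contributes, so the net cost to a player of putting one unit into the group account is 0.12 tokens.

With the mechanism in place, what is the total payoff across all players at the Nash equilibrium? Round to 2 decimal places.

209.92 tokens

With the mechanism, a contributed unit returns (2.4/8) / 0.12 = 2.5000 per unit of net cost to the contributor — now above 1 — so contributing fully is weakly dominant for every player.
So the Nash equilibrium is full contribution by all 8; the group earns 8 × (8 × 0.88 + 2.4 × 8) = 209.92.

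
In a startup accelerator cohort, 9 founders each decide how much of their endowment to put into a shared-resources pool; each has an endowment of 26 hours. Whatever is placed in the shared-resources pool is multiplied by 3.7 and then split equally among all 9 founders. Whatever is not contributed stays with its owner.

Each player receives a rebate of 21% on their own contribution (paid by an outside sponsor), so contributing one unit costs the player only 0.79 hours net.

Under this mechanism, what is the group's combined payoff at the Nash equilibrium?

The effective private return is (3.7/9) / 0.79 = 0.5204, which is still under 1, so the mechanism doesn't change anyone's dominant strategy: zero contribution.
At the Nash equilibrium no one contributes; group total payoff = 9 × 26 = 234.

234.00 hours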